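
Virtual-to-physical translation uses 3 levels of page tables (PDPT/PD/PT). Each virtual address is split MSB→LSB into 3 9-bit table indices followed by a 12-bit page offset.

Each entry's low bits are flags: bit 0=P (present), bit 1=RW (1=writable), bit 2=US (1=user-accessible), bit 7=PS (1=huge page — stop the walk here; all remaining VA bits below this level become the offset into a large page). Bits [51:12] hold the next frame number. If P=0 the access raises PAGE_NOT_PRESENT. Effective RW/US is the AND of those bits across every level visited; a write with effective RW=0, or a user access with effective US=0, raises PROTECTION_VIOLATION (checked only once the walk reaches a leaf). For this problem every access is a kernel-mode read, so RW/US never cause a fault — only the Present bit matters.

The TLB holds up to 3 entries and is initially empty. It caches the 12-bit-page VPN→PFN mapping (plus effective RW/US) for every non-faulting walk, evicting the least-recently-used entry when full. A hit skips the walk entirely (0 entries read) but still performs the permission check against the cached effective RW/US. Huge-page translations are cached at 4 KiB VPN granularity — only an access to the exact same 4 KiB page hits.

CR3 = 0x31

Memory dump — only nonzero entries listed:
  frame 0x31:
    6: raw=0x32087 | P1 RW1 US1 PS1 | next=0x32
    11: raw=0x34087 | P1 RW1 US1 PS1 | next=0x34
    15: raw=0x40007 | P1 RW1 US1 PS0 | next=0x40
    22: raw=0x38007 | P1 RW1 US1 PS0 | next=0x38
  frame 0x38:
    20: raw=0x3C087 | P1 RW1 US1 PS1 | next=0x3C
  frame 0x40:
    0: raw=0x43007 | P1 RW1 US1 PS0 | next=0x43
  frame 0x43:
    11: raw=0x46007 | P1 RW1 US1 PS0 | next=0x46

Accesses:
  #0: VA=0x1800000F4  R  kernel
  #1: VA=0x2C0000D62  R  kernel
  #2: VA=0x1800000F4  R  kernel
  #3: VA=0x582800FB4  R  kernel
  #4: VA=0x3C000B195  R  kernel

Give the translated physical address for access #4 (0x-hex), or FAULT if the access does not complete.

Per-access translation:
#0 VA=0x1800000F4 (r,kernel):
  [0] read 0x31 idx=6: raw=0x32087 flags P=1 W=1 U=1 S=1
  → PA=0x320F4 (huge @L0)  (1 entries read)
#1 VA=0x2C0000D62 (r,kernel):
  [0] read 0x31 idx=11: raw=0x34087 flags P=1 W=1 U=1 S=1
  → PA=0x34D62 (huge @L0)  (1 entries read)
#2 VA=0x1800000F4 (r,kernel):
  TLB hit vpn=0x180000 → PA=0x320F4
#3 VA=0x582800FB4 (r,kernel):
  [0] read 0x31 idx=22: raw=0x38007 flags P=1 W=1 U=1 S=0
  [1] read 0x38 idx=20: raw=0x3C087 flags P=1 W=1 U=1 S=1
  → PA=0x3CFB4 (huge @L1)  (2 entries read)
#4 VA=0x3C000B195 (r,kernel):
  [0] read 0x31 idx=15: raw=0x40007 flags P=1 W=1 U=1 S=0
  [1] read 0x40 idx=0: raw=0x43007 flags P=1 W=1 U=1 S=0
  [2] read 0x43 idx=11: raw=0x46007 flags P=1 W=1 U=1 S=0
  → PA=0x46195  (3 entries read)

Access #4 PA: 0x46195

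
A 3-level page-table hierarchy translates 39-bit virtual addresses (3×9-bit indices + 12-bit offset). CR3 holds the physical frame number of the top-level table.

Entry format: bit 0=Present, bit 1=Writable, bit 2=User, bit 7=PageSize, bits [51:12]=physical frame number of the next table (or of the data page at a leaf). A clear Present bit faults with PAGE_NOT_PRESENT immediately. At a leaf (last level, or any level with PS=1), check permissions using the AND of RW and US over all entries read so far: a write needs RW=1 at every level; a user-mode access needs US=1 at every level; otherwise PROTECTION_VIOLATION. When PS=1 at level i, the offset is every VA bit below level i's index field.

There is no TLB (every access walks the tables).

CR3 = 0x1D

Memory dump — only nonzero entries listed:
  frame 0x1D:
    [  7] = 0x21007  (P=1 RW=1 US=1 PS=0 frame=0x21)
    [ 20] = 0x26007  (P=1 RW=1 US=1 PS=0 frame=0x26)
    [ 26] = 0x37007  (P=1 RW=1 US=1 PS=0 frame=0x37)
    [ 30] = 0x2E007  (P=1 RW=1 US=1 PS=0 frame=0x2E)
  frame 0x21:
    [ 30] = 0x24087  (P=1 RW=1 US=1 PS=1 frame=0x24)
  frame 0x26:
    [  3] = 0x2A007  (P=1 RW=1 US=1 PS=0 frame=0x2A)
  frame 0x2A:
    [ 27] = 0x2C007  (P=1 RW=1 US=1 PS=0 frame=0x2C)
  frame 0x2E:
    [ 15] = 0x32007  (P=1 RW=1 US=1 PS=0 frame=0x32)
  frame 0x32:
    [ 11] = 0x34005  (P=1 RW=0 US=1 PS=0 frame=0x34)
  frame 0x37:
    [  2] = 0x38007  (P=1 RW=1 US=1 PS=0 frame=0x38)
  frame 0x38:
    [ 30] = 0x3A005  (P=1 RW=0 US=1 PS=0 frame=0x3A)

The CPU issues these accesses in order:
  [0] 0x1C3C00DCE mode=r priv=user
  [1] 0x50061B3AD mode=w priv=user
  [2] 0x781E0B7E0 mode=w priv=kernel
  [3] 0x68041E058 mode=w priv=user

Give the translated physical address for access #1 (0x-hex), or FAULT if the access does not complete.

Per-access translation:
#0 VA=0x1C3C00DCE (r,user):
  L0: frame=0x1D idx=7 entry=0x21007 [P=1 RW=1 US=1 PS=0]
  L1: frame=0x21 idx=30 entry=0x24087 [P=1 RW=1 US=1 PS=1]
  ✓ 0x24DCE (huge @L1)  — 2 lookups
#1 VA=0x50061B3AD (w,user):
  L0: frame=0x1D idx=20 entry=0x26007 [P=1 RW=1 US=1 PS=0]
  L1: frame=0x26 idx=3 entry=0x2A007 [P=1 RW=1 US=1 PS=0]
  L2: frame=0x2A idx=27 entry=0x2C007 [P=1 RW=1 US=1 PS=0]
  ✓ 0x2C3AD  — 3 lookups
#2 VA=0x781E0B7E0 (w,kernel):
  L0: frame=0x1D idx=30 entry=0x2E007 [P=1 RW=1 US=1 PS=0]
  L1: frame=0x2E idx=15 entry=0x32007 [P=1 RW=1 US=1 PS=0]
  L2: frame=0x32 idx=11 entry=0x34005 [P=1 RW=0 US=1 PS=0]
  → PROTECTION_VIOLATION  (3 entries read)
#3 VA=0x68041E058 (w,user):
  L0: frame=0x1D idx=26 entry=0x37007 [P=1 RW=1 US=1 PS=0]
  L1: frame=0x37 idx=2 entry=0x38007 [P=1 RW=1 US=1 PS=0]
  L2: frame=0x38 idx=30 entry=0x3A005 [P=1 RW=0 US=1 PS=0]
  → PROTECTION_VIOLATION  (3 entries read)

Access #1 PA: 0x2C3AD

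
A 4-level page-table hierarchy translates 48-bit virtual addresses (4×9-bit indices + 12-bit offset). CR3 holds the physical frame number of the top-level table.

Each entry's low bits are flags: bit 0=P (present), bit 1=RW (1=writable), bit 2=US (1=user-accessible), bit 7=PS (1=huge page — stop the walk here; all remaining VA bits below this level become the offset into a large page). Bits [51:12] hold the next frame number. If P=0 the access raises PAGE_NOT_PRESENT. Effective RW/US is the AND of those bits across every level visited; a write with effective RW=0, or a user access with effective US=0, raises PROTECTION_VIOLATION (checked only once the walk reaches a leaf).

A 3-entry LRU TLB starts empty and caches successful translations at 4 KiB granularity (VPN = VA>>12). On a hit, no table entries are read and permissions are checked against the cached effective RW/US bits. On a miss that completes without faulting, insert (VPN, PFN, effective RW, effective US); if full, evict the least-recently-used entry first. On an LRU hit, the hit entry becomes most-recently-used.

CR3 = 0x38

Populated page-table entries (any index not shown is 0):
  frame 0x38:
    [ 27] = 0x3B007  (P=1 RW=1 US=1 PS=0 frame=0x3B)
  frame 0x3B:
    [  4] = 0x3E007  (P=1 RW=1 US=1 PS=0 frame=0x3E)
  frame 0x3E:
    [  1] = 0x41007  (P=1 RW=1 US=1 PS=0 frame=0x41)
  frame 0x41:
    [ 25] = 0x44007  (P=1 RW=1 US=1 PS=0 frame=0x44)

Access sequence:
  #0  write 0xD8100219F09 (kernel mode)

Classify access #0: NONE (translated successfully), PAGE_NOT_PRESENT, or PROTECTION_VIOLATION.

Trace:
#0 VA=0xD8100219F09 (w,kernel):
  L0: frame=0x38 idx=27 entry=0x3B007 [P=1 RW=1 US=1 PS=0]
  L1: frame=0x3B idx=4 entry=0x3E007 [P=1 RW=1 US=1 PS=0]
  L2: frame=0x3E idx=1 entry=0x41007 [P=1 RW=1 US=1 PS=0]
  L3: frame=0x41 idx=25 entry=0x44007 [P=1 RW=1 US=1 PS=0]
  ⇒ phys 0x44F09  [4 reads]

Access #0 fault: NONE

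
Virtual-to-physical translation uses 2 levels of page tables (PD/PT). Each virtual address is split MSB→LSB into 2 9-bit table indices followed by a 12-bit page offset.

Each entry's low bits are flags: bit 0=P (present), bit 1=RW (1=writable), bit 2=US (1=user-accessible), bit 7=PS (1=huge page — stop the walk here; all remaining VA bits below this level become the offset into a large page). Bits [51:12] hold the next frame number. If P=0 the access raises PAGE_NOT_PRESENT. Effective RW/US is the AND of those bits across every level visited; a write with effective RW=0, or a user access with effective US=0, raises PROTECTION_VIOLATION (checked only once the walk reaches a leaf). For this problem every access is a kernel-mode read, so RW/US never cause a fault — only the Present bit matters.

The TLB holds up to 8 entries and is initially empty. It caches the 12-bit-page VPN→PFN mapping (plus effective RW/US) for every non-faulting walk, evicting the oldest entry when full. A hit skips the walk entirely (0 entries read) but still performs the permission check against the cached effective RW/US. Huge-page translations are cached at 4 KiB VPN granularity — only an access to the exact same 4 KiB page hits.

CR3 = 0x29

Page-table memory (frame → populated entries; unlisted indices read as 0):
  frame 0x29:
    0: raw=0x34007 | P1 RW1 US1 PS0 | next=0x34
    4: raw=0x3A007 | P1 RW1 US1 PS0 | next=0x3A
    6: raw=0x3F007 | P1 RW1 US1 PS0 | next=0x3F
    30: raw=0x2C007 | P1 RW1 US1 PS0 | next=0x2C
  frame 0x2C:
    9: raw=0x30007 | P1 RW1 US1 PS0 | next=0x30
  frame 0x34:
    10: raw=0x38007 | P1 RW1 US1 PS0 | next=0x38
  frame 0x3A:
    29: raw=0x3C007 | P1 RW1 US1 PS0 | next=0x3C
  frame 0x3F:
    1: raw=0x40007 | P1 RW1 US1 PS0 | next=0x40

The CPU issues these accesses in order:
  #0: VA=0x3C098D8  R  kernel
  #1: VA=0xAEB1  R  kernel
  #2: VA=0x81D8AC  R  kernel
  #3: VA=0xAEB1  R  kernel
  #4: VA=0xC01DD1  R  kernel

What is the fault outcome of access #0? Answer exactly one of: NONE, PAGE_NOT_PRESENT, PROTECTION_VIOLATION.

Per-access translation:
#0 VA=0x3C098D8 (r,kernel):
  [0] read 0x29 idx=30: raw=0x2C007 flags P=1 W=1 U=1 S=0
  [1] read 0x2C idx=9: raw=0x30007 flags P=1 W=1 U=1 S=0
  ✓ 0x308D8  — 2 lookups
#1 VA=0xAEB1 (r,kernel):
  [0] read 0x29 idx=0: raw=0x34007 flags P=1 W=1 U=1 S=0
  [1] read 0x34 idx=10: raw=0x38007 flags P=1 W=1 U=1 S=0
  ✓ 0x38EB1  — 2 lookups
#2 VA=0x81D8AC (r,kernel):
  [0] read 0x29 idx=4: raw=0x3A007 flags P=1 W=1 U=1 S=0
  [1] read 0x3A idx=29: raw=0x3C007 flags P=1 W=1 U=1 S=0
  ✓ 0x3C8AC  — 2 lookups
#3 VA=0xAEB1 (r,kernel):
  TLB hit vpn=0xA → PA=0x38EB1
#4 VA=0xC01DD1 (r,kernel):
  [0] read 0x29 idx=6: raw=0x3F007 flags P=1 W=1 U=1 S=0
  [1] read 0x3F idx=1: raw=0x40007 flags P=1 W=1 U=1 S=0
  ✓ 0x40DD1  — 2 lookups

Access #0 fault: NONE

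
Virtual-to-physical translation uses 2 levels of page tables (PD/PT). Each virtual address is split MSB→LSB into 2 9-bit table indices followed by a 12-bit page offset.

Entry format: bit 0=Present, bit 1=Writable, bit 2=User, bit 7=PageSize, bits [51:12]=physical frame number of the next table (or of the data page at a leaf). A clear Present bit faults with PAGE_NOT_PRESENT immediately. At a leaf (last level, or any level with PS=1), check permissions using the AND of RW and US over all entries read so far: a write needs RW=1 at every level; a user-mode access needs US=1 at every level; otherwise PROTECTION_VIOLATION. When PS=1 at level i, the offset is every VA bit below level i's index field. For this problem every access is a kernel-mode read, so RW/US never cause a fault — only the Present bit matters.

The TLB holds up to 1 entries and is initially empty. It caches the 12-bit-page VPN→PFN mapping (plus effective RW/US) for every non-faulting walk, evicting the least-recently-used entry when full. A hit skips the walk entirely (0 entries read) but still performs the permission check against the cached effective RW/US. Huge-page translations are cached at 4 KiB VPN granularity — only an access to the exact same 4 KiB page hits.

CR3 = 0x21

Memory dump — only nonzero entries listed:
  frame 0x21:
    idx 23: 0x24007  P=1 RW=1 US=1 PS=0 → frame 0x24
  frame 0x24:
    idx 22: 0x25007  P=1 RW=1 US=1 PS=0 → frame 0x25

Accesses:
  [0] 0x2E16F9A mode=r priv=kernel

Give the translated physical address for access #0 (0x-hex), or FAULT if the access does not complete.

Trace:
#0 VA=0x2E16F9A (r,kernel):
  [0] read 0x21 idx=23: raw=0x24007 flags P=1 W=1 U=1 S=0
  [1] read 0x24 idx=22: raw=0x25007 flags P=1 W=1 U=1 S=0
  ⇒ phys 0x25F9A  [2 reads]

Access #0 PA: 0x25F9A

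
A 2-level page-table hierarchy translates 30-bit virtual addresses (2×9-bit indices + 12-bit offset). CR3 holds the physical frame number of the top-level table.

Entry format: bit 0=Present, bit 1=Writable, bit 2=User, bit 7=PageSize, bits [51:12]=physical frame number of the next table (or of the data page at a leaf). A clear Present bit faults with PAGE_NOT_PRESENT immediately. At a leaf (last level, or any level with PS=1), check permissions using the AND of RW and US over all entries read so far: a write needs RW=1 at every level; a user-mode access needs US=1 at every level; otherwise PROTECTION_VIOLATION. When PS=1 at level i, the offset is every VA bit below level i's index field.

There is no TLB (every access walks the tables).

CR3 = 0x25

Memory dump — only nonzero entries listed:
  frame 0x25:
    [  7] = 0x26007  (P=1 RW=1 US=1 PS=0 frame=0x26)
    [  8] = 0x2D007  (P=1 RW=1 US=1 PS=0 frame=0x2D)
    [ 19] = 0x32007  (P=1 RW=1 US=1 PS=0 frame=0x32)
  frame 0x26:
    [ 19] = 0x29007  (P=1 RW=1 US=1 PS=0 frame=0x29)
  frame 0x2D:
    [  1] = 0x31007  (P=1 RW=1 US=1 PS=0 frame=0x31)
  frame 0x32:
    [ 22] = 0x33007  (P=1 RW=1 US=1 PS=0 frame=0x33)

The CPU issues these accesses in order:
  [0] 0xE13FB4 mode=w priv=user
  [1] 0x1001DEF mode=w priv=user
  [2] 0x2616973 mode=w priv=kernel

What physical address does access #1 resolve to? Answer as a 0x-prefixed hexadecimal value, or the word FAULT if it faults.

Trace:
#0 VA=0xE13FB4 (w,user):
  lvl0: tbl 0x25, slot 7 ⇒ 0x26007 (P1/RW1/US1/PS0)
  lvl1: tbl 0x26, slot 19 ⇒ 0x29007 (P1/RW1/US1/PS0)
  ✓ 0x29FB4  — 2 lookups
#1 VA=0x1001DEF (w,user):
  lvl0: tbl 0x25, slot 8 ⇒ 0x2D007 (P1/RW1/US1/PS0)
  lvl1: tbl 0x2D, slot 1 ⇒ 0x31007 (P1/RW1/US1/PS0)
  ✓ 0x31DEF  — 2 lookups
#2 VA=0x2616973 (w,kernel):
  lvl0: tbl 0x25, slot 19 ⇒ 0x32007 (P1/RW1/US1/PS0)
  lvl1: tbl 0x32, slot 22 ⇒ 0x33007 (P1/RW1/US1/PS0)
  ✓ 0x33973  — 2 lookups

Access #1 PA: 0x31DEF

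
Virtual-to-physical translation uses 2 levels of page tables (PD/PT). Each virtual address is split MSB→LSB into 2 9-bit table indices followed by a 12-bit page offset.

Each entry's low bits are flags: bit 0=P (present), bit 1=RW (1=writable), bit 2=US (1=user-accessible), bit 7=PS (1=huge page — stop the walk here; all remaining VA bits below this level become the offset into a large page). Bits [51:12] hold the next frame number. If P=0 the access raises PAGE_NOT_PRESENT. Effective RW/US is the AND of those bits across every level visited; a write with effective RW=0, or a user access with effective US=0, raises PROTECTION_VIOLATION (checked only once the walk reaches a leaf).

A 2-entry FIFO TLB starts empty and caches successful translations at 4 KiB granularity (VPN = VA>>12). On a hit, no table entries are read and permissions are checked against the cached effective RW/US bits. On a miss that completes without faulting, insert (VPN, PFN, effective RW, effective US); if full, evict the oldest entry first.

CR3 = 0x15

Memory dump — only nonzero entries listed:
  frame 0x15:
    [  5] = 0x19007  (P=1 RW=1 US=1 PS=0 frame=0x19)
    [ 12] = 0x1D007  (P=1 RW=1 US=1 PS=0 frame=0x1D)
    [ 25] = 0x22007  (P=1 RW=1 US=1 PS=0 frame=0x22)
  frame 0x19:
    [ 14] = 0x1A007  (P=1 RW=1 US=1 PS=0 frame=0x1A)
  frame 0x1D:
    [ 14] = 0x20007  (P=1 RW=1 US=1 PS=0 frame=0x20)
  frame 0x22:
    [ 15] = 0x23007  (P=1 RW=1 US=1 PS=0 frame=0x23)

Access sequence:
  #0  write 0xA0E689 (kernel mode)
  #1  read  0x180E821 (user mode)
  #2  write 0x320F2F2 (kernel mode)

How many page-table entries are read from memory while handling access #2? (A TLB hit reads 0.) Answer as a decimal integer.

Walk each access:
#0 VA=0xA0E689 (w,kernel):
  L0: frame=0x15 idx=5 entry=0x19007 [P=1 RW=1 US=1 PS=0]
  L1: frame=0x19 idx=14 entry=0x1A007 [P=1 RW=1 US=1 PS=0]
  ⇒ phys 0x1A689  [2 reads]
#1 VA=0x180E821 (r,user):
  L0: frame=0x15 idx=12 entry=0x1D007 [P=1 RW=1 US=1 PS=0]
  L1: frame=0x1D idx=14 entry=0x20007 [P=1 RW=1 US=1 PS=0]
  ⇒ phys 0x20821  [2 reads]
#2 VA=0x320F2F2 (w,kernel):
  L0: frame=0x15 idx=25 entry=0x22007 [P=1 RW=1 US=1 PS=0]
  L1: frame=0x22 idx=15 entry=0x23007 [P=1 RW=1 US=1 PS=0]
  ⇒ phys 0x232F2  [2 reads]

Entries read for #2: 2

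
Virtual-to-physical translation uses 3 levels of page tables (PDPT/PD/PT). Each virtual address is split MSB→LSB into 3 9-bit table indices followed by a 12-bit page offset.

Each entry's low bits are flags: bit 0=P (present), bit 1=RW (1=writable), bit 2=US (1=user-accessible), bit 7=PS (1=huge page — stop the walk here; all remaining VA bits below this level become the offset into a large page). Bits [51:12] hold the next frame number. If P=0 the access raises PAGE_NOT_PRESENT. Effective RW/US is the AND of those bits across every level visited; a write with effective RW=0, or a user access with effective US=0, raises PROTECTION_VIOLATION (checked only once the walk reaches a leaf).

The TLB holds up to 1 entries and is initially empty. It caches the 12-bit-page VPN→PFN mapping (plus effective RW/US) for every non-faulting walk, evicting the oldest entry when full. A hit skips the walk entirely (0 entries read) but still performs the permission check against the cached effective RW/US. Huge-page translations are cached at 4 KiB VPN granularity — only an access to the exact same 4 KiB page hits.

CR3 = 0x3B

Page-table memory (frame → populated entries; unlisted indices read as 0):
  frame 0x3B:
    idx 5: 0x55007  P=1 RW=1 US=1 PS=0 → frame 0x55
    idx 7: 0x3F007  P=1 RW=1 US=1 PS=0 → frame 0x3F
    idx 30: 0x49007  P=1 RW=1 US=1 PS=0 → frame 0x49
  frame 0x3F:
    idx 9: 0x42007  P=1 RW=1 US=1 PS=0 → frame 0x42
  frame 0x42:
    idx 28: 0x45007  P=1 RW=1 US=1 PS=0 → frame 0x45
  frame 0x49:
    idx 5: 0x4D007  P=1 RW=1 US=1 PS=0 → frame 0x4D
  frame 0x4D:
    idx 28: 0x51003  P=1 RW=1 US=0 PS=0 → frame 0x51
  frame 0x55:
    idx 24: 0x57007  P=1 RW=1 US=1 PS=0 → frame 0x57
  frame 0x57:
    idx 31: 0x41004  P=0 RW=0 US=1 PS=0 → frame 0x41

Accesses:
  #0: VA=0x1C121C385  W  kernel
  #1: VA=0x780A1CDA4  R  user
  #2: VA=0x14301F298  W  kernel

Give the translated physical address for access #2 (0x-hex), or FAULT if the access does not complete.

Per-access translation:
#0 VA=0x1C121C385 (w,kernel):
  lvl0: tbl 0x3B, slot 7 ⇒ 0x3F007 (P1/RW1/US1/PS0)
  lvl1: tbl 0x3F, slot 9 ⇒ 0x42007 (P1/RW1/US1/PS0)
  lvl2: tbl 0x42, slot 28 ⇒ 0x45007 (P1/RW1/US1/PS0)
  ✓ 0x45385  — 3 lookups
#1 VA=0x780A1CDA4 (r,user):
  lvl0: tbl 0x3B, slot 30 ⇒ 0x49007 (P1/RW1/US1/PS0)
  lvl1: tbl 0x49, slot 5 ⇒ 0x4D007 (P1/RW1/US1/PS0)
  lvl2: tbl 0x4D, slot 28 ⇒ 0x51003 (P1/RW1/US0/PS0)
  → PROTECTION_VIOLATION  (3 entries read)
#2 VA=0x14301F298 (w,kernel):
  lvl0: tbl 0x3B, slot 5 ⇒ 0x55007 (P1/RW1/US1/PS0)
  lvl1: tbl 0x55, slot 24 ⇒ 0x57007 (P1/RW1/US1/PS0)
  lvl2: tbl 0x57, slot 31 ⇒ 0x41004 (P0/RW0/US1/PS0)
  → PAGE_NOT_PRESENT  (3 entries read)

Access #2 PA: FAULT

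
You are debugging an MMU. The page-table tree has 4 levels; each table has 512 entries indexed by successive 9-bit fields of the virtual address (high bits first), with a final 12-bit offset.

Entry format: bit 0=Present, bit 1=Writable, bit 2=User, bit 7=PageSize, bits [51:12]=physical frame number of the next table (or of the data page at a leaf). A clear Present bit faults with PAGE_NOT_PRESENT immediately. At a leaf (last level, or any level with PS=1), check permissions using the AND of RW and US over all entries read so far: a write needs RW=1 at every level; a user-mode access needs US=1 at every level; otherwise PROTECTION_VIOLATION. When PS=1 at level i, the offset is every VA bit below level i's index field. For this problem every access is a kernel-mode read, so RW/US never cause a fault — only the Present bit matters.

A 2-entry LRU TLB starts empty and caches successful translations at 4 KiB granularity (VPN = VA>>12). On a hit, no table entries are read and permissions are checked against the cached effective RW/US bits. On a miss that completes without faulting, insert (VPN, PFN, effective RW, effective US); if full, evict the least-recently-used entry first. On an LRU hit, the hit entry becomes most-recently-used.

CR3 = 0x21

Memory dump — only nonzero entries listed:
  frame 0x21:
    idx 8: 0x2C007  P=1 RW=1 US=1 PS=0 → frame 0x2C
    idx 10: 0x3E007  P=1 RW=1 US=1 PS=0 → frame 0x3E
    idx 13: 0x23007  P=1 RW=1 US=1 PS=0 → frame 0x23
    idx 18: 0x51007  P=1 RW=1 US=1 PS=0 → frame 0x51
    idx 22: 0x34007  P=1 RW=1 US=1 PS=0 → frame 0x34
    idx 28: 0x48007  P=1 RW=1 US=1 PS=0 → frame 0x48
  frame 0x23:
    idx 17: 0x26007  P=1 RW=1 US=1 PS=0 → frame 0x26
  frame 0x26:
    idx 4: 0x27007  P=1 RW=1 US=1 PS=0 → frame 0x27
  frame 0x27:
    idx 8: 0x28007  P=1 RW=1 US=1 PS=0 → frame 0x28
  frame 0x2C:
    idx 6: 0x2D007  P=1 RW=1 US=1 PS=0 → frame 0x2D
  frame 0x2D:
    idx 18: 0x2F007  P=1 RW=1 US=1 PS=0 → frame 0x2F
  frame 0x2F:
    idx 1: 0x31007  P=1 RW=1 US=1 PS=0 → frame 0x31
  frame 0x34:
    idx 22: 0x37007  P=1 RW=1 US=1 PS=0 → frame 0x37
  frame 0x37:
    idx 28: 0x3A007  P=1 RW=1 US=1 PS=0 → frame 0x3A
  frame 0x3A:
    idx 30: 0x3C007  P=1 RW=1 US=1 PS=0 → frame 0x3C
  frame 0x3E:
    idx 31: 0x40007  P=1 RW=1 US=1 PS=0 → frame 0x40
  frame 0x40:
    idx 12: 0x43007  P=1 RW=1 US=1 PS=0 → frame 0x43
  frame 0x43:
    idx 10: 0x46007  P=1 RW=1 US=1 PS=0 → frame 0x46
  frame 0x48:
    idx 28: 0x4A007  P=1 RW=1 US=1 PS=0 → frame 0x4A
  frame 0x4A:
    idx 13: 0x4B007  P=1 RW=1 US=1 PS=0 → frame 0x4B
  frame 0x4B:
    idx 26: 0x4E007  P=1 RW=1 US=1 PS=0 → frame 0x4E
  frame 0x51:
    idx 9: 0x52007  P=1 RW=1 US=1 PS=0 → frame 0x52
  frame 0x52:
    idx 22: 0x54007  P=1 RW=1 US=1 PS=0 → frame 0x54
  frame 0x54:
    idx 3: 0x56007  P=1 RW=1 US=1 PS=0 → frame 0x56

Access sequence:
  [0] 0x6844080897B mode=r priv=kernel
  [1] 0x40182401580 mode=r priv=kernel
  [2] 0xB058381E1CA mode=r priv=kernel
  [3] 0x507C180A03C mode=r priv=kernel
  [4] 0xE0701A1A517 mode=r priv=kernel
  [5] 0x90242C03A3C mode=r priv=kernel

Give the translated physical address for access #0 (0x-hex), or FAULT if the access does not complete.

Trace:
#0 VA=0x6844080897B (r,kernel):
  L0: frame=0x21 idx=13 entry=0x23007 [P=1 RW=1 US=1 PS=0]
  L1: frame=0x23 idx=17 entry=0x26007 [P=1 RW=1 US=1 PS=0]
  L2: frame=0x26 idx=4 entry=0x27007 [P=1 RW=1 US=1 PS=0]
  L3: frame=0x27 idx=8 entry=0x28007 [P=1 RW=1 US=1 PS=0]
  ⇒ phys 0x2897B  [4 reads]
#1 VA=0x40182401580 (r,kernel):
  L0: frame=0x21 idx=8 entry=0x2C007 [P=1 RW=1 US=1 PS=0]
  L1: frame=0x2C idx=6 entry=0x2D007 [P=1 RW=1 US=1 PS=0]
  L2: frame=0x2D idx=18 entry=0x2F007 [P=1 RW=1 US=1 PS=0]
  L3: frame=0x2F idx=1 entry=0x31007 [P=1 RW=1 US=1 PS=0]
  ⇒ phys 0x31580  [4 reads]
#2 VA=0xB058381E1CA (r,kernel):
  L0: frame=0x21 idx=22 entry=0x34007 [P=1 RW=1 US=1 PS=0]
  L1: frame=0x34 idx=22 entry=0x37007 [P=1 RW=1 US=1 PS=0]
  L2: frame=0x37 idx=28 entry=0x3A007 [P=1 RW=1 US=1 PS=0]
  L3: frame=0x3A idx=30 entry=0x3C007 [P=1 RW=1 US=1 PS=0]
  ⇒ phys 0x3C1CA  [4 reads]
#3 VA=0x507C180A03C (r,kernel):
  L0: frame=0x21 idx=10 entry=0x3E007 [P=1 RW=1 US=1 PS=0]
  L1: frame=0x3E idx=31 entry=0x40007 [P=1 RW=1 US=1 PS=0]
  L2: frame=0x40 idx=12 entry=0x43007 [P=1 RW=1 US=1 PS=0]
  L3: frame=0x43 idx=10 entry=0x46007 [P=1 RW=1 US=1 PS=0]
  ⇒ phys 0x4603C  [4 reads]
#4 VA=0xE0701A1A517 (r,kernel):
  L0: frame=0x21 idx=28 entry=0x48007 [P=1 RW=1 US=1 PS=0]
  L1: frame=0x48 idx=28 entry=0x4A007 [P=1 RW=1 US=1 PS=0]
  L2: frame=0x4A idx=13 entry=0x4B007 [P=1 RW=1 US=1 PS=0]
  L3: frame=0x4B idx=26 entry=0x4E007 [P=1 RW=1 US=1 PS=0]
  ⇒ phys 0x4E517  [4 reads]
#5 VA=0x90242C03A3C (r,kernel):
  L0: frame=0x21 idx=18 entry=0x51007 [P=1 RW=1 US=1 PS=0]
  L1: frame=0x51 idx=9 entry=0x52007 [P=1 RW=1 US=1 PS=0]
  L2: frame=0x52 idx=22 entry=0x54007 [P=1 RW=1 US=1 PS=0]
  L3: frame=0x54 idx=3 entry=0x56007 [P=1 RW=1 US=1 PS=0]
  ⇒ phys 0x56A3C  [4 reads]

Access #0 PA: 0x2897B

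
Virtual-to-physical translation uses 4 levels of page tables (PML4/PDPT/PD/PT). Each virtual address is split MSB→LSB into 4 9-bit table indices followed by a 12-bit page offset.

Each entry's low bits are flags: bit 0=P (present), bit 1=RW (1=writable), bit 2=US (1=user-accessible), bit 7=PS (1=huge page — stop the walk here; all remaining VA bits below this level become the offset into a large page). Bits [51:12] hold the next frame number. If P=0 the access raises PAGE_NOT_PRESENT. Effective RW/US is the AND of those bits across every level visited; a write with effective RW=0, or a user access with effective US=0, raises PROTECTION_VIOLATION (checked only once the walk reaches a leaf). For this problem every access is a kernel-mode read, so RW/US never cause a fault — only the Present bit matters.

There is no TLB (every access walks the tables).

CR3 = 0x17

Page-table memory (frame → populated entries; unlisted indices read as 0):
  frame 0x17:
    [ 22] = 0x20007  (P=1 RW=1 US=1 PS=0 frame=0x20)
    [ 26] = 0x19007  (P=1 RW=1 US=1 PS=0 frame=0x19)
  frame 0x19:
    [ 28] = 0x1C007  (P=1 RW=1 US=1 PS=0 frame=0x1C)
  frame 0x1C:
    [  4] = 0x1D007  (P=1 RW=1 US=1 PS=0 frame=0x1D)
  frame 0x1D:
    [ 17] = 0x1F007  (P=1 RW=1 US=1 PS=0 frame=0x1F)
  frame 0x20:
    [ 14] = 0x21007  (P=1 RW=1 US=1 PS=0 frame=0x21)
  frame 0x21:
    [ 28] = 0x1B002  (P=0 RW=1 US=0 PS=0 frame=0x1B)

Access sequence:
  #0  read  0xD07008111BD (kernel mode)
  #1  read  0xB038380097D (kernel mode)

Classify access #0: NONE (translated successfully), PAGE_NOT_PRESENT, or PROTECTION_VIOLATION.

Walk each access:
#0 VA=0xD07008111BD (r,kernel):
  L0 @0x17[26] → 0x19007  P=1,RW=1,US=1,PS=0
  L1 @0x19[28] → 0x1C007  P=1,RW=1,US=1,PS=0
  L2 @0x1C[4] → 0x1D007  P=1,RW=1,US=1,PS=0
  L3 @0x1D[17] → 0x1F007  P=1,RW=1,US=1,PS=0
  ✓ 0x1F1BD  — 4 lookups
#1 VA=0xB038380097D (r,kernel):
  L0 @0x17[22] → 0x20007  P=1,RW=1,US=1,PS=0
  L1 @0x20[14] → 0x21007  P=1,RW=1,US=1,PS=0
  L2 @0x21[28] → 0x1B002  P=0,RW=1,US=0,PS=0
  ⇒ fault: PAGE_NOT_PRESENT  — 3 lookups

Access #0 fault: NONE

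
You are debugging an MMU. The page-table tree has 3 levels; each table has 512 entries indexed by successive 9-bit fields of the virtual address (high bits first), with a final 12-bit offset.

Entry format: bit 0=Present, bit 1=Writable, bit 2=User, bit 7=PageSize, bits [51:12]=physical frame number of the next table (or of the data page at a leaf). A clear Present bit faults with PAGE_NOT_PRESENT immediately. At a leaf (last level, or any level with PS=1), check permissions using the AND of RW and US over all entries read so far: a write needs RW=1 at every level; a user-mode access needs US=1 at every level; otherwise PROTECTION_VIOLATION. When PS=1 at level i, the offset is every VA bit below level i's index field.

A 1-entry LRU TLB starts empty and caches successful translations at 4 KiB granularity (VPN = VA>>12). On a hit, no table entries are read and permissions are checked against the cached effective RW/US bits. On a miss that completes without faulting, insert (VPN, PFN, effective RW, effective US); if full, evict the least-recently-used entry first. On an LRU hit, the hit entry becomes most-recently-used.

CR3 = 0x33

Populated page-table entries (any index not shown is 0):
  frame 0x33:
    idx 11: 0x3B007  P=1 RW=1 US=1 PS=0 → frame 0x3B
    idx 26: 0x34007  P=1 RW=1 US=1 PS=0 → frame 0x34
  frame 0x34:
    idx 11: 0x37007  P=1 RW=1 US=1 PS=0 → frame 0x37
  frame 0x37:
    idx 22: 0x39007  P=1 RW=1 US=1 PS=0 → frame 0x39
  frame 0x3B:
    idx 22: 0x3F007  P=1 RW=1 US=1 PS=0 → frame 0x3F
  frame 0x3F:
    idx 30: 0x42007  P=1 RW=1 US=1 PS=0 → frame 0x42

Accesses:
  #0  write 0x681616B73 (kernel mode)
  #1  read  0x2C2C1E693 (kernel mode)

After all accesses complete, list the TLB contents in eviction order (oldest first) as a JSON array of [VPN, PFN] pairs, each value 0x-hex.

Per-access translation:
#0 VA=0x681616B73 (w,kernel):
  L0: frame=0x33 idx=26 entry=0x34007 [P=1 RW=1 US=1 PS=0]
  L1: frame=0x34 idx=11 entry=0x37007 [P=1 RW=1 US=1 PS=0]
  L2: frame=0x37 idx=22 entry=0x39007 [P=1 RW=1 US=1 PS=0]
  ✓ 0x39B73  — 3 lookups
#1 VA=0x2C2C1E693 (r,kernel):
  L0: frame=0x33 idx=11 entry=0x3B007 [P=1 RW=1 US=1 PS=0]
  L1: frame=0x3B idx=22 entry=0x3F007 [P=1 RW=1 US=1 PS=0]
  L2: frame=0x3F idx=30 entry=0x42007 [P=1 RW=1 US=1 PS=0]
  ✓ 0x42693  — 3 lookups

TLB: [["0x2C2C1E", "0x42"]]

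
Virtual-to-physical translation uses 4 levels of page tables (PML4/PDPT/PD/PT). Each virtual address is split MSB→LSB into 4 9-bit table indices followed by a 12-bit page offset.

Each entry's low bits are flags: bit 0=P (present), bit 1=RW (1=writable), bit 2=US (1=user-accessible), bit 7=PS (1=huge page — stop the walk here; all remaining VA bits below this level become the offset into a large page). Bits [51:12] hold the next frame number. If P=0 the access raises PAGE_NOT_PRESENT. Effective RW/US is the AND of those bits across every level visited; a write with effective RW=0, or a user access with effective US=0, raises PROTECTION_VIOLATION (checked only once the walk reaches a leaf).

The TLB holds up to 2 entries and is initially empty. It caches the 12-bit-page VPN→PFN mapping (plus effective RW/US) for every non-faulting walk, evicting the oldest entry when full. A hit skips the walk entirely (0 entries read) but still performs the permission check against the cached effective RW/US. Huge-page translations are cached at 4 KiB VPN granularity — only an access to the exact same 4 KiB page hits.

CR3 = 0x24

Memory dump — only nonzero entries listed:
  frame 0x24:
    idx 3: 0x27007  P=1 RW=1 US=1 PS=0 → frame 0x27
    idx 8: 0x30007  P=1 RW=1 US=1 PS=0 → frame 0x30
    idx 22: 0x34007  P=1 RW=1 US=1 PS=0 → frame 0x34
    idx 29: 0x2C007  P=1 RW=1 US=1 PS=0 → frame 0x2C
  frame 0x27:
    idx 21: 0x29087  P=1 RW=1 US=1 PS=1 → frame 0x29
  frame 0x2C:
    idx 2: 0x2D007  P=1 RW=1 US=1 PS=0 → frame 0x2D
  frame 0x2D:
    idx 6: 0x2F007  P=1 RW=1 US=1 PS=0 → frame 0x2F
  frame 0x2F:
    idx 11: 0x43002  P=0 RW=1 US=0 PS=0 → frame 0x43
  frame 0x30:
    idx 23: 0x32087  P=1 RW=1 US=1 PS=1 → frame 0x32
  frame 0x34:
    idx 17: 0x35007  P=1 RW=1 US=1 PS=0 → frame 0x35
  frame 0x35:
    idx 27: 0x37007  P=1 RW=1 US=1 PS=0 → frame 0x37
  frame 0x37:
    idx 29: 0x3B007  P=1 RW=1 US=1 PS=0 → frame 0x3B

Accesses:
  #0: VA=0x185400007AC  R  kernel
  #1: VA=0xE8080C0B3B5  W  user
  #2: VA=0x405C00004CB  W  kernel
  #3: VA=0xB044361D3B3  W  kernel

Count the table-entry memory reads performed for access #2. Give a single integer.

Trace:
#0 VA=0x185400007AC (r,kernel):
  L0: frame=0x24 idx=3 entry=0x27007 [P=1 RW=1 US=1 PS=0]
  L1: frame=0x27 idx=21 entry=0x29087 [P=1 RW=1 US=1 PS=1]
  → PA=0x297AC (huge @L1)  (2 entries read)
#1 VA=0xE8080C0B3B5 (w,user):
  L0: frame=0x24 idx=29 entry=0x2C007 [P=1 RW=1 US=1 PS=0]
  L1: frame=0x2C idx=2 entry=0x2D007 [P=1 RW=1 US=1 PS=0]
  L2: frame=0x2D idx=6 entry=0x2F007 [P=1 RW=1 US=1 PS=0]
  L3: frame=0x2F idx=11 entry=0x43002 [P=0 RW=1 US=0 PS=0]
  ✗ PAGE_NOT_PRESENT  [4 reads]
#2 VA=0x405C00004CB (w,kernel):
  L0: frame=0x24 idx=8 entry=0x30007 [P=1 RW=1 US=1 PS=0]
  L1: frame=0x30 idx=23 entry=0x32087 [P=1 RW=1 US=1 PS=1]
  → PA=0x324CB (huge @L1)  (2 entries read)
#3 VA=0xB044361D3B3 (w,kernel):
  L0: frame=0x24 idx=22 entry=0x34007 [P=1 RW=1 US=1 PS=0]
  L1: frame=0x34 idx=17 entry=0x35007 [P=1 RW=1 US=1 PS=0]
  L2: frame=0x35 idx=27 entry=0x37007 [P=1 RW=1 US=1 PS=0]
  L3: frame=0x37 idx=29 entry=0x3B007 [P=1 RW=1 US=1 PS=0]
  → PA=0x3B3B3  (4 entries read)

Entries read for #2: 2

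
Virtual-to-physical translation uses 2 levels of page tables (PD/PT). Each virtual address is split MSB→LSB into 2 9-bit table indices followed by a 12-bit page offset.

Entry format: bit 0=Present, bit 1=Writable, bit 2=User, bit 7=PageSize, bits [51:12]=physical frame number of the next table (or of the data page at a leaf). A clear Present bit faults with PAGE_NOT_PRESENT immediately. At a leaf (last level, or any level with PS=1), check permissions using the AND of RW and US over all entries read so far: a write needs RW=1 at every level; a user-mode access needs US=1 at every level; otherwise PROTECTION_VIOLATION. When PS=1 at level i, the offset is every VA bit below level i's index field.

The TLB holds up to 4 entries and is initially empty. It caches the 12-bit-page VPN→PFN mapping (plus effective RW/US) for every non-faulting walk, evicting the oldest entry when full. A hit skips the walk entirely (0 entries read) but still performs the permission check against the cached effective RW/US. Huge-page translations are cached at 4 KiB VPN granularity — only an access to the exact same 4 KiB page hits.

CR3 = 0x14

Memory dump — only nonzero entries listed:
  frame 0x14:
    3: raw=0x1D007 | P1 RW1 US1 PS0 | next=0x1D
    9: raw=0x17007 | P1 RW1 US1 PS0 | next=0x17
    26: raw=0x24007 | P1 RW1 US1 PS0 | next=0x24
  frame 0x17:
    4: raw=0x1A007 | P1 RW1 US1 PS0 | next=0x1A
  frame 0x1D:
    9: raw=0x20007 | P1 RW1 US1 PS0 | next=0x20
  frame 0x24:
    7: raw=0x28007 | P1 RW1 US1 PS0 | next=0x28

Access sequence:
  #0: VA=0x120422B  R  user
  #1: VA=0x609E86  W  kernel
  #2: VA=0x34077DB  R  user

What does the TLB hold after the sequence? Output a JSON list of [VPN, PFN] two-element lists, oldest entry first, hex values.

Walk each access:
#0 VA=0x120422B (r,user):
  L0: frame=0x14 idx=9 entry=0x17007 [P=1 RW=1 US=1 PS=0]
  L1: frame=0x17 idx=4 entry=0x1A007 [P=1 RW=1 US=1 PS=0]
  → PA=0x1A22B  (2 entries read)
#1 VA=0x609E86 (w,kernel):
  L0: frame=0x14 idx=3 entry=0x1D007 [P=1 RW=1 US=1 PS=0]
  L1: frame=0x1D idx=9 entry=0x20007 [P=1 RW=1 US=1 PS=0]
  → PA=0x20E86  (2 entries read)
#2 VA=0x34077DB (r,user):
  L0: frame=0x14 idx=26 entry=0x24007 [P=1 RW=1 US=1 PS=0]
  L1: frame=0x24 idx=7 entry=0x28007 [P=1 RW=1 US=1 PS=0]
  → PA=0x287DB  (2 entries read)

TLB: [["0x1204", "0x1A"], ["0x609", "0x20"], ["0x3407", "0x28"]]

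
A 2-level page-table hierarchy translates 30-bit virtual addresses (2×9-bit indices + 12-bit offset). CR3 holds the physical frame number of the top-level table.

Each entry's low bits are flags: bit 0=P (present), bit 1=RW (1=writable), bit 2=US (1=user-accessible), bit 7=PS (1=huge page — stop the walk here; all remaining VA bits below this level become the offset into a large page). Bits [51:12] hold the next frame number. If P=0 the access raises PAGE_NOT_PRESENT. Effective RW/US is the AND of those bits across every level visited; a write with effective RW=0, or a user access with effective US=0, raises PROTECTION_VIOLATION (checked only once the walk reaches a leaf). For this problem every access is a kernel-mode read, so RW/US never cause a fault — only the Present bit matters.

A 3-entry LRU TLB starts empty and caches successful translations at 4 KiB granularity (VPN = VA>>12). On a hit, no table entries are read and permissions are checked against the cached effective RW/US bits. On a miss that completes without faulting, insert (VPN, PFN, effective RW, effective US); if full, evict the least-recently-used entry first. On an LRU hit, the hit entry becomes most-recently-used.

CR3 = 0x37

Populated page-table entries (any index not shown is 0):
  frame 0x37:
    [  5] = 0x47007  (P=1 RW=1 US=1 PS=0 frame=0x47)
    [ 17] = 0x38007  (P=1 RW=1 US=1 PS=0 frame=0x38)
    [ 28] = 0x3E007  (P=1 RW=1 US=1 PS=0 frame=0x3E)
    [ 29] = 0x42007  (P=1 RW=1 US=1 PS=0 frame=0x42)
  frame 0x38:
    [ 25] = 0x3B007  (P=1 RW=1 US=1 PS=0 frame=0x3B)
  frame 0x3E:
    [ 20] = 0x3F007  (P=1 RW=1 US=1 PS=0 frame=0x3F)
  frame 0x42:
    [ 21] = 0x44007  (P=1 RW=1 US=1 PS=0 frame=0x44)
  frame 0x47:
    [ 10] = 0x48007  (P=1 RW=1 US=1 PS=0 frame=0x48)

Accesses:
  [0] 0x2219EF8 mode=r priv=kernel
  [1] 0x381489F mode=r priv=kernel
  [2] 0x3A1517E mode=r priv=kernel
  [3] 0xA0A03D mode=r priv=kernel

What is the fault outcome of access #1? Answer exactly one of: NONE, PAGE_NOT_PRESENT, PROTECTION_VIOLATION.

Trace:
#0 VA=0x2219EF8 (r,kernel):
  L0: frame=0x37 idx=17 entry=0x38007 [P=1 RW=1 US=1 PS=0]
  L1: frame=0x38 idx=25 entry=0x3B007 [P=1 RW=1 US=1 PS=0]
  ⇒ phys 0x3BEF8  [2 reads]
#1 VA=0x381489F (r,kernel):
  L0: frame=0x37 idx=28 entry=0x3E007 [P=1 RW=1 US=1 PS=0]
  L1: frame=0x3E idx=20 entry=0x3F007 [P=1 RW=1 US=1 PS=0]
  ⇒ phys 0x3F89F  [2 reads]
#2 VA=0x3A1517E (r,kernel):
  L0: frame=0x37 idx=29 entry=0x42007 [P=1 RW=1 US=1 PS=0]
  L1: frame=0x42 idx=21 entry=0x44007 [P=1 RW=1 US=1 PS=0]
  ⇒ phys 0x4417E  [2 reads]
#3 VA=0xA0A03D (r,kernel):
  L0: frame=0x37 idx=5 entry=0x47007 [P=1 RW=1 US=1 PS=0]
  L1: frame=0x47 idx=10 entry=0x48007 [P=1 RW=1 US=1 PS=0]
  ⇒ phys 0x4803D  [2 reads]

Access #1 fault: NONE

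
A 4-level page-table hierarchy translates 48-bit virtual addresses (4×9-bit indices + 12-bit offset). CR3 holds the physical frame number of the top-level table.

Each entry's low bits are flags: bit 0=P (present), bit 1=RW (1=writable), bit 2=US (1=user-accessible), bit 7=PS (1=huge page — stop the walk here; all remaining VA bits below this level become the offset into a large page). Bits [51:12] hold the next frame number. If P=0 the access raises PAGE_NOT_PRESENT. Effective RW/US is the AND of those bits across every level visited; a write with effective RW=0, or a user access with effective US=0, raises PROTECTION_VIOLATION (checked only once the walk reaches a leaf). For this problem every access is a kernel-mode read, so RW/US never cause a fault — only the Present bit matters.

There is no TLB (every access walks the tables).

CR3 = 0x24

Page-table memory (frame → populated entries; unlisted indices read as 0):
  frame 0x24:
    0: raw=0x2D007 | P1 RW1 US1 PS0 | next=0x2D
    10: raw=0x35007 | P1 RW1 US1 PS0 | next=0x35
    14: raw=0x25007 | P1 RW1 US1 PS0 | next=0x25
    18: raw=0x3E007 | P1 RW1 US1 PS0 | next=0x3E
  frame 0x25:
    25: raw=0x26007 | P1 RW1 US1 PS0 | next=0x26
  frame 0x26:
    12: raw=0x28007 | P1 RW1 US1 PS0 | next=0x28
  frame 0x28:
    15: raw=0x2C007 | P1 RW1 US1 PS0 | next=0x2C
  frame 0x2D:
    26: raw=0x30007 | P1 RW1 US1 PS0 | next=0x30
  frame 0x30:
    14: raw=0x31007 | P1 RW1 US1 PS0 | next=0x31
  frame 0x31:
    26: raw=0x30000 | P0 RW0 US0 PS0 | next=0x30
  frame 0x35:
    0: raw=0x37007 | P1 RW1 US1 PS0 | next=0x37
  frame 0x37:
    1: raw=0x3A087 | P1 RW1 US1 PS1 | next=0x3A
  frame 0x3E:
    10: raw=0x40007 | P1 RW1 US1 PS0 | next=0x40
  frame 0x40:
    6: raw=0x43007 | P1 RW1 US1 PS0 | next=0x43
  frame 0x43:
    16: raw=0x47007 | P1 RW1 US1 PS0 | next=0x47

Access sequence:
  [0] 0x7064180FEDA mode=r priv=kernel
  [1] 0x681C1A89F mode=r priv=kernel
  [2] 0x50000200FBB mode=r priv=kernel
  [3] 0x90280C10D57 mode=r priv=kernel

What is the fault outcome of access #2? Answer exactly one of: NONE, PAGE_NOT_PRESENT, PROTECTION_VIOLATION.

Walk each access:
#0 VA=0x7064180FEDA (r,kernel):
  L0: frame=0x24 idx=14 entry=0x25007 [P=1 RW=1 US=1 PS=0]
  L1: frame=0x25 idx=25 entry=0x26007 [P=1 RW=1 US=1 PS=0]
  L2: frame=0x26 idx=12 entry=0x28007 [P=1 RW=1 US=1 PS=0]
  L3: frame=0x28 idx=15 entry=0x2C007 [P=1 RW=1 US=1 PS=0]
  ⇒ phys 0x2CEDA  [4 reads]
#1 VA=0x681C1A89F (r,kernel):
  L0: frame=0x24 idx=0 entry=0x2D007 [P=1 RW=1 US=1 PS=0]
  L1: frame=0x2D idx=26 entry=0x30007 [P=1 RW=1 US=1 PS=0]
  L2: frame=0x30 idx=14 entry=0x31007 [P=1 RW=1 US=1 PS=0]
  L3: frame=0x31 idx=26 entry=0x30000 [P=0 RW=0 US=0 PS=0]
  → PAGE_NOT_PRESENT  (4 entries read)
#2 VA=0x50000200FBB (r,kernel):
  L0: frame=0x24 idx=10 entry=0x35007 [P=1 RW=1 US=1 PS=0]
  L1: frame=0x35 idx=0 entry=0x37007 [P=1 RW=1 US=1 PS=0]
  L2: frame=0x37 idx=1 entry=0x3A087 [P=1 RW=1 US=1 PS=1]
  ⇒ phys 0x3AFBB (huge @L2)  [3 reads]
#3 VA=0x90280C10D57 (r,kernel):
  L0: frame=0x24 idx=18 entry=0x3E007 [P=1 RW=1 US=1 PS=0]
  L1: frame=0x3E idx=10 entry=0x40007 [P=1 RW=1 US=1 PS=0]
  L2: frame=0x40 idx=6 entry=0x43007 [P=1 RW=1 US=1 PS=0]
  L3: frame=0x43 idx=16 entry=0x47007 [P=1 RW=1 US=1 PS=0]
  ⇒ phys 0x47D57  [4 reads]

Access #2 fault: NONE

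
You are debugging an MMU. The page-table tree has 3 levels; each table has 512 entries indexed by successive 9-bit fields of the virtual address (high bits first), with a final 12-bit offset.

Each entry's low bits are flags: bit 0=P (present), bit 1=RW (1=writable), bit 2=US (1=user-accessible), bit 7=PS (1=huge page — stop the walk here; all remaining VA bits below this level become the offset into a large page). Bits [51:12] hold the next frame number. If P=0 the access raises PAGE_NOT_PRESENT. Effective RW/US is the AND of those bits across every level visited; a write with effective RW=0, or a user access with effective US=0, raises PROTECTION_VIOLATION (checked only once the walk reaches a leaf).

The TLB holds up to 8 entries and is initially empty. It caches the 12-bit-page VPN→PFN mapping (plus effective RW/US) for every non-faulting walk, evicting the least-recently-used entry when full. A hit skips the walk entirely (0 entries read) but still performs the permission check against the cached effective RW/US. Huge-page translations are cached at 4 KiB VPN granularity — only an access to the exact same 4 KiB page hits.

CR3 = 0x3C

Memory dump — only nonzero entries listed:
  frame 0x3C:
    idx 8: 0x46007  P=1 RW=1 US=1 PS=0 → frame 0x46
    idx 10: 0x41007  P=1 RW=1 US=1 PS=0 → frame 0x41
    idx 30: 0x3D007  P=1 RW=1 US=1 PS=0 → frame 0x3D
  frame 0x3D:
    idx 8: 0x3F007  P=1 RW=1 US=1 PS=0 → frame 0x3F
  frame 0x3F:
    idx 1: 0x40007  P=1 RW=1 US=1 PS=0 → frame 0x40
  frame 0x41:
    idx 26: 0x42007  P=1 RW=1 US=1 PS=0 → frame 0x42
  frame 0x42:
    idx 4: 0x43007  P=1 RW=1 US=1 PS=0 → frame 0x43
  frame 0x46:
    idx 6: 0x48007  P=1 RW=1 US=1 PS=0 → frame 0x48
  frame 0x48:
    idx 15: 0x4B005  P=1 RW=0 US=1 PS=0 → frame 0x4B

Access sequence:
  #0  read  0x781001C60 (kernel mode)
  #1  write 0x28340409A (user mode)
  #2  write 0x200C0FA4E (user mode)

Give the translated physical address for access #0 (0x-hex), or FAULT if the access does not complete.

Per-access translation:
#0 VA=0x781001C60 (r,kernel):
  L0 @0x3C[30] → 0x3D007  P=1,RW=1,US=1,PS=0
  L1 @0x3D[8] → 0x3F007  P=1,RW=1,US=1,PS=0
  L2 @0x3F[1] → 0x40007  P=1,RW=1,US=1,PS=0
  ⇒ phys 0x40C60  [3 reads]
#1 VA=0x28340409A (w,user):
  L0 @0x3C[10] → 0x41007  P=1,RW=1,US=1,PS=0
  L1 @0x41[26] → 0x42007  P=1,RW=1,US=1,PS=0
  L2 @0x42[4] → 0x43007  P=1,RW=1,US=1,PS=0
  ⇒ phys 0x4309A  [3 reads]
#2 VA=0x200C0FA4E (w,user):
  L0 @0x3C[8] → 0x46007  P=1,RW=1,US=1,PS=0
  L1 @0x46[6] → 0x48007  P=1,RW=1,US=1,PS=0
  L2 @0x48[15] → 0x4B005  P=1,RW=0,US=1,PS=0
  → PROTECTION_VIOLATION  (3 entries read)

Access #0 PA: 0x40C60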